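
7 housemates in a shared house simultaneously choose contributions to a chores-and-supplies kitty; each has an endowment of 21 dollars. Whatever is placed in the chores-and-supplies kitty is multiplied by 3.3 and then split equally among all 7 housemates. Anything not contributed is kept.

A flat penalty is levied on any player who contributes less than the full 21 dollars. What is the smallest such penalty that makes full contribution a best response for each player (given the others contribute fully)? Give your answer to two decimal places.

Given the others contribute fully, the best deviation is to contribute 0 (any partial contribution still incurs the fine and gives up units whose private return 0.4714 is below 1).
Deviating from 21 to 0 saves 21 dollars but forfeits the deviator's share of the drop in the chores-and-supplies kitty: 3.3/7 × 21 = 9.90.
So the deviation gain is 21 − 9.90 = 11.10, and the fine must be at least 11.10 dollars to wipe it out.

11.10 dollars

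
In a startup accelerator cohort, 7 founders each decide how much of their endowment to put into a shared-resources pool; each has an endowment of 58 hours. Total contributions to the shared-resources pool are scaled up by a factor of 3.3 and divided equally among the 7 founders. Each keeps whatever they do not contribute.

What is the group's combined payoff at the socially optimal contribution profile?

Each contributed unit returns 3.300 to the group as a whole (0.4714 to each of 7 players), which exceeds 1, so the social optimum is full contribution: group total = 3.300 × 406 = 1339.80.

1339.80 hours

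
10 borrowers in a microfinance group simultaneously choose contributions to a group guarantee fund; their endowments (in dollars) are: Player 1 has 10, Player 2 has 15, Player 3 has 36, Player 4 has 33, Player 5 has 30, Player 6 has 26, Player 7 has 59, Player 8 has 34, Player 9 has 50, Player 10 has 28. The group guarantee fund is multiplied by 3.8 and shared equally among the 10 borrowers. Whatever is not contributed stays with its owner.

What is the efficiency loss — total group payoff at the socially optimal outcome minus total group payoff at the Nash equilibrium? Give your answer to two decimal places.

898.80 dollars

The private return per contributed unit is 3.8/10 = 0.3800 < 1 for every player regardless of endowment, so the Nash equilibrium is zero contribution and the group total is Σ E_j = 10 + 15 + 36 + 33 + 30 + 26 + 59 + 34 + 50 + 28 = 321.
Each contributed unit returns 3.800 to the group, so the social optimum is full contribution by everyone: group total = 3.800 × 321 = 1219.80.
Efficiency loss = (3.800 − 1) × 321 = 898.80.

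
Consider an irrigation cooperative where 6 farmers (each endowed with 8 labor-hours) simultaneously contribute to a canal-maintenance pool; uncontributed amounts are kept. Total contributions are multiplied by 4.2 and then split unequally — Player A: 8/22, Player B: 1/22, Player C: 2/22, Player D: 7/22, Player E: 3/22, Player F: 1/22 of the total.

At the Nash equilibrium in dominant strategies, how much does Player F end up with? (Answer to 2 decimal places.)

11.05 labor-hours

A player with share s gets back 4.2·s per unit contributed, so full contribution is dominant for anyone with s > 1/4.2 = 0.2381 and zero contribution is dominant for anyone below.
Player A and Player D are above the threshold, contributing 8 each; the remaining 4 contribute 0. Total contributed: 16.
Player F keeps 8 and receives 4.2 × 16 × 1/22 = 3.05 from the canal-maintenance pool, for a payoff of 11.05.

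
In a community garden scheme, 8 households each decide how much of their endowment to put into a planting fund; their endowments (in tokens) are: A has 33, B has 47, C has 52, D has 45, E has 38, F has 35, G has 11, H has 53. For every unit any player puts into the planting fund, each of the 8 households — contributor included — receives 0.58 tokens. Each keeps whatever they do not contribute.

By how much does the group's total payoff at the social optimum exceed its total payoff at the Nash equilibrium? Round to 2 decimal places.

The private return per contributed unit is 0.58 < 1 for everyone, so the Nash equilibrium is zero contribution and the group total is Σ E_j = 33 + 47 + 52 + 45 + 38 + 35 + 11 + 53 = 314.
Each contributed unit returns 4.640 to the group, so the social optimum is full contribution by everyone: group total = 4.640 × 314 = 1456.96.
Efficiency loss = (4.640 − 1) × 314 = 1142.96.

1142.96 tokens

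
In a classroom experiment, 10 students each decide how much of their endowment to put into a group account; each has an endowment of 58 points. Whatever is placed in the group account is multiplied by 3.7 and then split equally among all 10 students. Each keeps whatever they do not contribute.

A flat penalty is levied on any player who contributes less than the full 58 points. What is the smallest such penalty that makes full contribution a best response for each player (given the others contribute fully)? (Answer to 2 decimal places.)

Given the others contribute fully, the best deviation is to contribute 0 (any partial contribution still incurs the fine and gives up units whose private return 0.3700 is below 1).
Deviating from 58 to 0 saves 58 points but forfeits the deviator's share of the drop in the group account: 3.7/10 × 58 = 21.46.
So the deviation gain is 58 − 21.46 = 36.54, and the fine must be at least 36.54 points to wipe it out.

36.54 points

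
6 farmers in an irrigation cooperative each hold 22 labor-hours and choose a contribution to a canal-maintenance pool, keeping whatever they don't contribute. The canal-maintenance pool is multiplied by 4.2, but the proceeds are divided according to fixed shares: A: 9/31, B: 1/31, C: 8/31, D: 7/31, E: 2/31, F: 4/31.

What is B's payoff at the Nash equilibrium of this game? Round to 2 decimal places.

A player with share s gets back 4.2·s per unit contributed, so full contribution is dominant for anyone with s > 1/4.2 = 0.2381 and zero contribution is dominant for anyone below.
A and C are above the threshold, contributing 22 each; the remaining 4 contribute 0. Total contributed: 44.
B keeps 22 and receives 4.2 × 44 × 1/31 = 5.96 from the canal-maintenance pool, for a payoff of 27.96.

27.96 labor-hours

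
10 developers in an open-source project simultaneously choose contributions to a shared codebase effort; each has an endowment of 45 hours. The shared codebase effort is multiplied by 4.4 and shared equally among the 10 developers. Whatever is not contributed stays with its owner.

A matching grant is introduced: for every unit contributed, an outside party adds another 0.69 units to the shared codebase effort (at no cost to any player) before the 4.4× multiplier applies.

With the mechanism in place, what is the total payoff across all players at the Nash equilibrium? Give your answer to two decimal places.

The effective private return is 4.4 × 1.69 / 10 = 0.7436, which is still under 1, so the mechanism doesn't change anyone's dominant strategy: zero contribution.
Everyone keeps their endowment and the group total is 10 × 45 = 450.

450.00 hours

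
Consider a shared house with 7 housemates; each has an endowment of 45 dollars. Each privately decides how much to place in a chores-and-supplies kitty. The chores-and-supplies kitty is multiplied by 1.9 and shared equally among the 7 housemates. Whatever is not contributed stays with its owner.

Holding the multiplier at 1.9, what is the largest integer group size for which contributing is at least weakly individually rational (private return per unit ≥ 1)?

Private return per unit is 1.9/(group size), which is ≥ 1 whenever the group size is ≤ 1.9.
The largest such integer is 1.

1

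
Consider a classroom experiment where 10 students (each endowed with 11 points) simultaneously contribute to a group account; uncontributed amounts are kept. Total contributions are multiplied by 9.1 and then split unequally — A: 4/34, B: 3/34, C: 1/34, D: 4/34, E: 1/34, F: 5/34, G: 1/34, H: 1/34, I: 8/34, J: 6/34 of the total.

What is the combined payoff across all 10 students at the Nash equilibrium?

Player j's private return per contributed unit is 9.1 × (j's share). Contributing is weakly dominant for j when that share is at least 1/9.1 = 0.1099, and contributing 0 is dominant otherwise.
The shares above 0.1099 belong to A, D, F, I and J, contributing 11 each; the remaining 5 contribute 0. Total contributed: 55.
The group account pays out 9.1 × 55 = 500.50 in total (split across the unequal shares, but the aggregate is all that matters for the group sum).
The 5 free-riders keep 11 each, adding 55. Group total = 55 + 500.50 = 555.50.

555.50 points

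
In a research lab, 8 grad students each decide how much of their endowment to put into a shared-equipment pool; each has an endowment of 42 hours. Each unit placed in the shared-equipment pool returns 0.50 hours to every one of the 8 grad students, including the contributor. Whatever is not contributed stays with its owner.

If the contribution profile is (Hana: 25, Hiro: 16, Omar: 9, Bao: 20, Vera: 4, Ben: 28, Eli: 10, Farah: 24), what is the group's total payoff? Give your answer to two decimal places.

744.00 hours

Total contributed: 25 + 16 + 9 + 20 + 4 + 28 + 10 + 24 = 136; total kept: 8 × 42 − 136 = 200.
The shared-equipment pool pays out 0.50 × 8 × 136 = 544.00 in aggregate.
Group total = 200 + 544.00 = 744.00.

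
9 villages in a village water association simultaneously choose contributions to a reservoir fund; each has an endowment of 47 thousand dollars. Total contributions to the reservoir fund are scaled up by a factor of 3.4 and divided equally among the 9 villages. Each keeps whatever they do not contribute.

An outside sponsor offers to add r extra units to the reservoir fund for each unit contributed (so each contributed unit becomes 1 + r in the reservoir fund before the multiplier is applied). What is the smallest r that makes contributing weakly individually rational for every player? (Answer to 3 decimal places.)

With matching at rate r, one contributed unit becomes (1 + r) in the reservoir fund and returns 3.4 × (1 + r) / 9 to the contributor.
Setting this equal to 1: 1 + r = 9/3.4 = 2.6471.
So the minimum matching rate is r = 2.6471 − 1 = 1.647.

1.647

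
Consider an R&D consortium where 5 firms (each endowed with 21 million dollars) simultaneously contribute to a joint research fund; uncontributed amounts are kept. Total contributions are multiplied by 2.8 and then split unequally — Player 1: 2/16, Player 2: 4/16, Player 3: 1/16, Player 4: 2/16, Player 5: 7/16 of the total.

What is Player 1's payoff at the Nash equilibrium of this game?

28.35 million dollars

A player with share s gets back 2.8·s per unit contributed, so full contribution is dominant for anyone with s > 1/2.8 = 0.3571 and zero contribution is dominant for anyone below.
Player 5 alone (share 7/16) is above the threshold, contributing 21; the remaining 4 contribute 0. Total contributed: 21.
Player 1 keeps 21 and receives 2.8 × 21 × 2/16 = 7.35 from the joint research fund, for a payoff of 28.35.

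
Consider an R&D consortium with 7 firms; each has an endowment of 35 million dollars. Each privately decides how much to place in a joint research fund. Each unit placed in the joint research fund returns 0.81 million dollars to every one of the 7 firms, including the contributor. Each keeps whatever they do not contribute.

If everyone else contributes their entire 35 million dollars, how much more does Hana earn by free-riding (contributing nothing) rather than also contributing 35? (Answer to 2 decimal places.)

Switching from a contribution of 35 to 0 lets Hana keep an extra 35 million dollars, but lowers the joint research fund by 35, which costs Hana their own share of that drop: 0.81 × 35 = 28.35.
Net gain = 35 − 28.35 = 6.65. The private return per contributed unit (0.81) is below 1, so free-riding is indeed the best response regardless of what the others do.

6.65 million dollars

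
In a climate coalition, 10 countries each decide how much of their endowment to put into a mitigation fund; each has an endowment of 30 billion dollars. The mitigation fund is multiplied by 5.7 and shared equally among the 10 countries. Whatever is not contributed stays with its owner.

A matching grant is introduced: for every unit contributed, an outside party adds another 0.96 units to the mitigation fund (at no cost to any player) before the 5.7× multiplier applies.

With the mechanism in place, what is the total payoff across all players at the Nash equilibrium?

3351.60 billion dollars

Under the mechanism each unit contributed yields 5.7 × 1.96 / 10 = 1.1172 back to its contributor per unit of net cost, which exceeds 1, making full contribution the dominant choice for everyone.
At the Nash equilibrium everyone contributes 30. Group total payoff = 5.7 × 1.96 × 300 = 3351.60.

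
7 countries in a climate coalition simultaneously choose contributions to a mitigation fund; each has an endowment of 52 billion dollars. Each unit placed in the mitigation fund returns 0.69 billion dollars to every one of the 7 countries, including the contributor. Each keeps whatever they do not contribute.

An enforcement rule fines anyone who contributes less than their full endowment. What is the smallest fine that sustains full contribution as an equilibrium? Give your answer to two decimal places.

16.12 billion dollars

Given the others contribute fully, the best deviation is to contribute 0 (any partial contribution still incurs the fine and gives up units whose private return 0.69 is below 1).
Deviating from 52 to 0 saves 52 billion dollars but forfeits the deviator's share of the drop in the mitigation fund: 0.69 × 52 = 35.88.
So the deviation gain is 52 − 35.88 = 16.12, and the fine must be at least 16.12 billion dollars to wipe it out.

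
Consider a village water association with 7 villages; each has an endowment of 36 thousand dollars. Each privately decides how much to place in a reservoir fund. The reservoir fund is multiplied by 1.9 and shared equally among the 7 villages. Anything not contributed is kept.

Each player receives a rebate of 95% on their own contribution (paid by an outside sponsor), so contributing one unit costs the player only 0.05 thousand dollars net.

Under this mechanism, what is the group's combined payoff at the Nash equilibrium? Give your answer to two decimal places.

With the mechanism, a contributed unit returns (1.9/7) / 0.05 = 5.4286 per unit of net cost to the contributor — now above 1 — so contributing fully is weakly dominant for every player.
So the Nash equilibrium is full contribution by all 7; the group earns 7 × (36 × 0.95 + 1.9 × 36) = 718.20.

718.20 thousand dollars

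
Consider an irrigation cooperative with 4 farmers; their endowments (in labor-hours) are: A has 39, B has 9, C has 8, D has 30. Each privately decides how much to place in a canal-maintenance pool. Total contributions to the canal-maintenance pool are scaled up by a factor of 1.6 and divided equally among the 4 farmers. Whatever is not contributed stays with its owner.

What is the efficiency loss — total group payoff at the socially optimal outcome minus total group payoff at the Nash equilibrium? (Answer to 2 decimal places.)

51.60 labor-hours

The private return per contributed unit is 1.6/4 = 0.4000 < 1 for every player regardless of endowment, so the Nash equilibrium is zero contribution and the group total is Σ E_j = 39 + 9 + 8 + 30 = 86.
Each contributed unit returns 1.600 to the group, so the social optimum is full contribution by everyone: group total = 1.600 × 86 = 137.60.
Efficiency loss = (1.600 − 1) × 86 = 51.60.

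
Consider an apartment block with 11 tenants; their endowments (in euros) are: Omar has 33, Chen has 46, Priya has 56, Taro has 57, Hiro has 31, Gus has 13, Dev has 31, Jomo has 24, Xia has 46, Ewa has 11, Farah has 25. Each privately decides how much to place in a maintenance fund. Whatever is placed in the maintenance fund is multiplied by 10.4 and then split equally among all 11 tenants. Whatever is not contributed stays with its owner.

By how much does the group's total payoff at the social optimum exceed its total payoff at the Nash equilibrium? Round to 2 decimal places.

The private return per contributed unit is 10.4/11 = 0.9455 < 1 for every player regardless of endowment, so the Nash equilibrium is zero contribution and the group total is Σ E_j = 33 + 46 + 56 + 57 + 31 + 13 + 31 + 24 + 46 + 11 + 25 = 373.
Each contributed unit returns 10.400 to the group, so the social optimum is full contribution by everyone: group total = 10.400 × 373 = 3879.20.
Efficiency loss = (10.400 − 1) × 373 = 3506.20.

3506.20 euros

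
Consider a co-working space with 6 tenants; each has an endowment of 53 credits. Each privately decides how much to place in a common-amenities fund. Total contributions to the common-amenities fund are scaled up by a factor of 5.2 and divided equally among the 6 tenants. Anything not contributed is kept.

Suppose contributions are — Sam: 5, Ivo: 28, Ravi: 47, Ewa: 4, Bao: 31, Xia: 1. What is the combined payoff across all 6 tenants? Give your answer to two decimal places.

805.20 credits

Total contributed: 5 + 28 + 47 + 4 + 31 + 1 = 116; total kept: 6 × 53 − 116 = 202.
The common-amenities fund pays out 5.2 × 116 = 603.20 in aggregate.
Group total = 202 + 603.20 = 805.20.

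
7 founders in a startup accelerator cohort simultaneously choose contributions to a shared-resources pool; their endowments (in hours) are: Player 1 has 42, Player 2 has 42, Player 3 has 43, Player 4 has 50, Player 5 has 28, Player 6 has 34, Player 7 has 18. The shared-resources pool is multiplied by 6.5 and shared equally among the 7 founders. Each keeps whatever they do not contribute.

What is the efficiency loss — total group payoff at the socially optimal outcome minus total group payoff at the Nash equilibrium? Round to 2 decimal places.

The private return per contributed unit is 6.5/7 = 0.9286 < 1 for every player regardless of endowment, so the Nash equilibrium is zero contribution and the group total is Σ E_j = 42 + 42 + 43 + 50 + 28 + 34 + 18 = 257.
Each contributed unit returns 6.500 to the group, so the social optimum is full contribution by everyone: group total = 6.500 × 257 = 1670.50.
Efficiency loss = (6.500 − 1) × 257 = 1413.50.

1413.50 hours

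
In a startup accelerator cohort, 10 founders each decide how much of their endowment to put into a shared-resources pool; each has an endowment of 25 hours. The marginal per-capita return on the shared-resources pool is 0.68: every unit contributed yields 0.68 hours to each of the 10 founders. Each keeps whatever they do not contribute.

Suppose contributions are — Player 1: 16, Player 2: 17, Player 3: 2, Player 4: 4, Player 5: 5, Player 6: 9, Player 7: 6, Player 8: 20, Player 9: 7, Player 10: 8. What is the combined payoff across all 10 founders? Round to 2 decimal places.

Total contributed: 16 + 17 + 2 + 4 + 5 + 9 + 6 + 20 + 7 + 8 = 94; total kept: 10 × 25 − 94 = 156.
The shared-resources pool pays out 0.68 × 10 × 94 = 639.20 in aggregate.
Group total = 156 + 639.20 = 795.20.

795.20 hours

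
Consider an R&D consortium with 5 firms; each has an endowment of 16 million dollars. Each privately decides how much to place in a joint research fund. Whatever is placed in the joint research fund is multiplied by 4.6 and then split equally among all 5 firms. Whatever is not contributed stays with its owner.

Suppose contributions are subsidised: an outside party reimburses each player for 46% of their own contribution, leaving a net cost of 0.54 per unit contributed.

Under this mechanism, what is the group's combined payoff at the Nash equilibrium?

Under the mechanism each unit contributed yields (4.6/5) / 0.54 = 1.7037 back to its contributor per unit of net cost, which exceeds 1, making full contribution the dominant choice for everyone.
At the Nash equilibrium everyone contributes 16. Group total payoff = 5 × (16 × 0.46 + 4.6 × 16) = 404.80.

404.80 million dollars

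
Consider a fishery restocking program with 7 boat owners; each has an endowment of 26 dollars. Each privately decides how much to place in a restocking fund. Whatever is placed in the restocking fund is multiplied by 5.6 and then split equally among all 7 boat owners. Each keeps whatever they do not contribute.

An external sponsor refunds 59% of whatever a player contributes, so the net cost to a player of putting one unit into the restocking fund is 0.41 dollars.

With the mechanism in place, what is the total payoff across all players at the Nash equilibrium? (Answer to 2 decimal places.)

1126.58 dollars

Under the mechanism each unit contributed yields (5.6/7) / 0.41 = 1.9512 back to its contributor per unit of net cost, which exceeds 1, making full contribution the dominant choice for everyone.
At the Nash equilibrium everyone contributes 26. Group total payoff = 7 × (26 × 0.59 + 5.6 × 26) = 1126.58.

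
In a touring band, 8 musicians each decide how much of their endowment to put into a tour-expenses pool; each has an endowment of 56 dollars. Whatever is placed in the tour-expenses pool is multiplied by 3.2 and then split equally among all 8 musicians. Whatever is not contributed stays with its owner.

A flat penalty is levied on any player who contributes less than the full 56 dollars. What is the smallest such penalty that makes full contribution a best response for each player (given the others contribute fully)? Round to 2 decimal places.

33.60 dollars

Given the others contribute fully, the best deviation is to contribute 0 (any partial contribution still incurs the fine and gives up units whose private return 0.4000 is below 1).
Deviating from 56 to 0 saves 56 dollars but forfeits the deviator's share of the drop in the tour-expenses pool: 3.2/8 × 56 = 22.40.
So the deviation gain is 56 − 22.40 = 33.60, and the fine must be at least 33.60 dollars to wipe it out.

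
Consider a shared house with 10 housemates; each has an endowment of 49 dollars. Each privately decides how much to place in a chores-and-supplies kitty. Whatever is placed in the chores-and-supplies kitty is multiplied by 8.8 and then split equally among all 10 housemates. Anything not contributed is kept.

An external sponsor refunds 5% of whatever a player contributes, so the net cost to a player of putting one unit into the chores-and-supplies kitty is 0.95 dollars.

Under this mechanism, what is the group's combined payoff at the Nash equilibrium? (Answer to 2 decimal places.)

490.00 dollars

With the mechanism, a contributed unit returns (8.8/10) / 0.95 = 0.9263 per unit of net cost — still below 1 — so contributing 0 remains dominant for every player.
Everyone keeps their endowment and the group total is 10 × 49 = 490.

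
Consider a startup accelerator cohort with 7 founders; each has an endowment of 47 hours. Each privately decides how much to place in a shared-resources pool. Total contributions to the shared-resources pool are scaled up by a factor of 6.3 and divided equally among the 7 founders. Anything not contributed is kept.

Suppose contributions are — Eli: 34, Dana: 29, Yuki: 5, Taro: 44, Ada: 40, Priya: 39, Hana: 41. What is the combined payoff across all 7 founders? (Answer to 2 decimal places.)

Total contributed: 34 + 29 + 5 + 44 + 40 + 39 + 41 = 232; total kept: 7 × 47 − 232 = 97.
The shared-resources pool pays out 6.3 × 232 = 1461.60 in aggregate.
Group total = 97 + 1461.60 = 1558.60.

1558.60 hours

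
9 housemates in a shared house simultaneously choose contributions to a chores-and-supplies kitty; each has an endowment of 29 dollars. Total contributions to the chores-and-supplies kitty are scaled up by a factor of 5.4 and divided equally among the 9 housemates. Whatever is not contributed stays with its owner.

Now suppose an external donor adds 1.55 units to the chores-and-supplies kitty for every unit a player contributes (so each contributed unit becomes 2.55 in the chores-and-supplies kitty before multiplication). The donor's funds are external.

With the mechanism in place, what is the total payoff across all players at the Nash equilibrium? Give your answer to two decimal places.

Under the mechanism each unit contributed yields 5.4 × 2.55 / 9 = 1.5300 back to its contributor per unit of net cost, which exceeds 1, making full contribution the dominant choice for everyone.
So the Nash equilibrium is full contribution by all 9; the group earns 5.4 × 2.55 × 261 = 3593.97.

3593.97 dollars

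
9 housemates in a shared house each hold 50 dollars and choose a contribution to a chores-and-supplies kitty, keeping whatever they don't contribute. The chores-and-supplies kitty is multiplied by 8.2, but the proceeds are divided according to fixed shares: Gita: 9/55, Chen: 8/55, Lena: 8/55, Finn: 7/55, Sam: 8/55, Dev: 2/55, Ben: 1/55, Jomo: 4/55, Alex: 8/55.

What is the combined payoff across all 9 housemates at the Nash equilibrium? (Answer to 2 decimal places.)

A player with share s gets back 8.2·s per unit contributed, so full contribution is dominant for anyone with s > 1/8.2 = 0.1220 and zero contribution is dominant for anyone below.
The shares above 0.1220 belong to Gita, Chen, Lena, Finn, Sam and Alex, contributing 50 each; the remaining 3 contribute 0. Total contributed: 300.
The chores-and-supplies kitty pays out 8.2 × 300 = 2460.00 in total (split across the unequal shares, but the aggregate is all that matters for the group sum).
The 3 free-riders keep 50 each, adding 150. Group total = 150 + 2460.00 = 2610.00.

2610.00 dollars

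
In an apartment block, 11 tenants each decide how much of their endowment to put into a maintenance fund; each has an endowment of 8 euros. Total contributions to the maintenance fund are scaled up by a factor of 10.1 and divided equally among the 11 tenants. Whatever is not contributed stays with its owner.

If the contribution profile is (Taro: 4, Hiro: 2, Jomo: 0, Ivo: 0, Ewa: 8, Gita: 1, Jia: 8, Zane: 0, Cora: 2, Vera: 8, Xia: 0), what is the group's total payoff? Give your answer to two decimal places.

388.30 euros

Total contributed: 4 + 2 + 0 + 0 + 8 + 1 + 8 + 0 + 2 + 8 + 0 = 33; total kept: 11 × 8 − 33 = 55.
The maintenance fund pays out 10.1 × 33 = 333.30 in aggregate.
Group total = 55 + 333.30 = 388.30.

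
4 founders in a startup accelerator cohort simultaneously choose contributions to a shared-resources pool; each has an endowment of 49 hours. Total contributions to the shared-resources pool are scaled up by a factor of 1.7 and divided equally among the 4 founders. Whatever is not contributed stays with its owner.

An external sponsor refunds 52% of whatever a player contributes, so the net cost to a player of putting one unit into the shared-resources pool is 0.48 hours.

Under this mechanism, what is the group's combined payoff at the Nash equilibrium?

The effective private return is (1.7/4) / 0.48 = 0.8854, which is still under 1, so the mechanism doesn't change anyone's dominant strategy: zero contribution.
Everyone keeps their endowment and the group total is 4 × 49 = 196.

196.00 hours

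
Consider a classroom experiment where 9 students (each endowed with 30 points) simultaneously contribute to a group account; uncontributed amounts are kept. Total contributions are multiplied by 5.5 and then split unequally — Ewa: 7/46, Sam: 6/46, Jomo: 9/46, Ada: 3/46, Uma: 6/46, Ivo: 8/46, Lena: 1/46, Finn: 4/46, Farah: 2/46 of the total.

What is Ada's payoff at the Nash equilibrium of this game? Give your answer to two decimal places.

40.76 points

A player with share s gets back 5.5·s per unit contributed, so full contribution is dominant for anyone with s > 1/5.5 = 0.1818 and zero contribution is dominant for anyone below.
Only Jomo (9/46) clears that bar, contributing 30; the remaining 8 contribute 0. Total contributed: 30.
Ada keeps 30 and receives 5.5 × 30 × 3/46 = 10.76 from the group account, for a payoff of 40.76.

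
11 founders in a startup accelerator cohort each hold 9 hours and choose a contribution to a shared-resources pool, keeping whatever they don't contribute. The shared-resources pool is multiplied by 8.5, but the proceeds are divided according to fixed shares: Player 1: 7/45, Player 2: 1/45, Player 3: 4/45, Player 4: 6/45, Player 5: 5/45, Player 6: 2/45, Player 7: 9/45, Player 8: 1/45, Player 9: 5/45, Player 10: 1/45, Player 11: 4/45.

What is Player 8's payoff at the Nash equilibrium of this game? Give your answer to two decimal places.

14.10 hours

Each unit j contributes comes back to j as 8.5 × (j's share), so j prefers to contribute only if that share exceeds 1/8.5 = 0.1176; otherwise keeping the unit dominates.
Player 1, Player 4 and Player 7 clear that bar, contributing 9 each; the remaining 8 contribute 0. Total contributed: 27.
Player 8 keeps 9 and receives 8.5 × 27 × 1/45 = 5.10 from the shared-resources pool, for a payoff of 14.10.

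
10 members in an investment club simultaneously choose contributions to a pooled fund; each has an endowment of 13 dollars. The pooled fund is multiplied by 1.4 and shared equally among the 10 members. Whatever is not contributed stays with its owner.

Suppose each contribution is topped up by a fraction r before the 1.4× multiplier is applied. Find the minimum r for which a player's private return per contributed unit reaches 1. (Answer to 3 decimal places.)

With matching at rate r, one contributed unit becomes (1 + r) in the pooled fund and returns 1.4 × (1 + r) / 10 to the contributor.
Setting this equal to 1: 1 + r = 10/1.4 = 7.1429.
So the minimum matching rate is r = 7.1429 − 1 = 6.143.

6.143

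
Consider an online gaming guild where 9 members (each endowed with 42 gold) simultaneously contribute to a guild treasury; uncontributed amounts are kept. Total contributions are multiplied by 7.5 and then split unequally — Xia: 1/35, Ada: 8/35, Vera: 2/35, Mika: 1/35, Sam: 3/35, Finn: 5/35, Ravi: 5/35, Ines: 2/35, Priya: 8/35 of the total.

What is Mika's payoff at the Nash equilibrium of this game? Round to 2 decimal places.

78.00 gold

Each unit j contributes comes back to j as 7.5 × (j's share), so j prefers to contribute only if that share exceeds 1/7.5 = 0.1333; otherwise keeping the unit dominates.
The shares above 0.1333 belong to Ada, Finn, Ravi and Priya, contributing 42 each; the remaining 5 contribute 0. Total contributed: 168.
Mika keeps 42 and receives 7.5 × 168 × 1/35 = 36.00 from the guild treasury, for a payoff of 78.00.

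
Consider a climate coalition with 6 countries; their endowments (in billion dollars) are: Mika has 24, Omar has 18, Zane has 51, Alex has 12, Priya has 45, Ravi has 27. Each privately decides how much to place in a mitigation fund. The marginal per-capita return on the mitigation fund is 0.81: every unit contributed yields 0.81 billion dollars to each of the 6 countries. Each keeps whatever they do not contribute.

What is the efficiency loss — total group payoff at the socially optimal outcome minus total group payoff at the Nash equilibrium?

The private return per contributed unit is 0.81 < 1 for everyone, so the Nash equilibrium is zero contribution and the group total is Σ E_j = 24 + 18 + 51 + 12 + 45 + 27 = 177.
Each contributed unit returns 4.860 to the group, so the social optimum is full contribution by everyone: group total = 4.860 × 177 = 860.22.
Efficiency loss = (4.860 − 1) × 177 = 683.22.

683.22 billion dollars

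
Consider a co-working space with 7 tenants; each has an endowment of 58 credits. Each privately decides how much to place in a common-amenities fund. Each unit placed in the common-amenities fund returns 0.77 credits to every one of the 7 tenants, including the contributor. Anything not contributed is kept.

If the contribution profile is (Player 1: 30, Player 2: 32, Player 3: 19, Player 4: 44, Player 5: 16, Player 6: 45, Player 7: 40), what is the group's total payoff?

Total contributed: 30 + 32 + 19 + 44 + 16 + 45 + 40 = 226; total kept: 7 × 58 − 226 = 180.
The common-amenities fund pays out 0.77 × 7 × 226 = 1218.14 in aggregate.
Group total = 180 + 1218.14 = 1398.14.

1398.14 credits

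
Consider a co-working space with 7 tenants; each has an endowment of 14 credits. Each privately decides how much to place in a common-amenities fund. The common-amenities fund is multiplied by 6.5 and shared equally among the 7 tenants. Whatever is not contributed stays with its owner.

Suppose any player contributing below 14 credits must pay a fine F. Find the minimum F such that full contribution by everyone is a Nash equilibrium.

1.00 credits

Given the others contribute fully, the best deviation is to contribute 0 (any partial contribution still incurs the fine and gives up units whose private return 0.9286 is below 1).
Deviating from 14 to 0 saves 14 credits but forfeits the deviator's share of the drop in the common-amenities fund: 6.5/7 × 14 = 13.00.
So the deviation gain is 14 − 13.00 = 1.00, and the fine must be at least 1.00 credits to wipe it out.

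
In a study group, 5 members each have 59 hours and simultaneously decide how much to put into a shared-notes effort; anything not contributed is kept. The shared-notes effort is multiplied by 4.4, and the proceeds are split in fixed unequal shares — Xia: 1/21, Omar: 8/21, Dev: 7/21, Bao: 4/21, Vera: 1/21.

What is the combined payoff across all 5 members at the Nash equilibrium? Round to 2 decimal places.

Player j's private return per contributed unit is 4.4 × (j's share). Contributing is weakly dominant for j when that share is at least 1/4.4 = 0.2273, and contributing 0 is dominant otherwise.
Omar and Dev clear that bar, contributing 59 each; the remaining 3 contribute 0. Total contributed: 118.
The shared-notes effort pays out 4.4 × 118 = 519.20 in total (split across the unequal shares, but the aggregate is all that matters for the group sum).
The 3 free-riders keep 59 each, adding 177. Group total = 177 + 519.20 = 696.20.

696.20 hours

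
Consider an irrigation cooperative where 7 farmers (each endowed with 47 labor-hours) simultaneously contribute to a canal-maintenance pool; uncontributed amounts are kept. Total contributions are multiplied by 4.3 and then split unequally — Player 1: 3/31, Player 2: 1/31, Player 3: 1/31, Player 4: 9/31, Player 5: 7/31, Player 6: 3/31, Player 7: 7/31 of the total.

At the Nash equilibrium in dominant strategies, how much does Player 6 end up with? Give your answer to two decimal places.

Player j's private return per contributed unit is 4.3 × (j's share). Contributing is weakly dominant for j when that share is at least 1/4.3 = 0.2326, and contributing 0 is dominant otherwise.
Only Player 4 (9/31) clears that bar, contributing 47; the remaining 6 contribute 0. Total contributed: 47.
Player 6 keeps 47 and receives 4.3 × 47 × 3/31 = 19.56 from the canal-maintenance pool, for a payoff of 66.56.

66.56 labor-hours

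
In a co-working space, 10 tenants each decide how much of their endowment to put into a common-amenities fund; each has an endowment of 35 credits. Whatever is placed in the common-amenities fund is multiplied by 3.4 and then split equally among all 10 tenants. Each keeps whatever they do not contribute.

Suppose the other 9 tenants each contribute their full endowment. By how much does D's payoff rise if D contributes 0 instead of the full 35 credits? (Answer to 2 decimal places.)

23.10 credits

Switching from a contribution of 35 to 0 lets D keep an extra 35 credits, but lowers the common-amenities fund by 35, which costs D their own share of that drop: 3.4/10 × 35 = 11.90.
Net gain = 35 − 11.90 = 23.10. The private return per contributed unit (0.3400) is below 1, so free-riding is indeed the best response regardless of what the others do.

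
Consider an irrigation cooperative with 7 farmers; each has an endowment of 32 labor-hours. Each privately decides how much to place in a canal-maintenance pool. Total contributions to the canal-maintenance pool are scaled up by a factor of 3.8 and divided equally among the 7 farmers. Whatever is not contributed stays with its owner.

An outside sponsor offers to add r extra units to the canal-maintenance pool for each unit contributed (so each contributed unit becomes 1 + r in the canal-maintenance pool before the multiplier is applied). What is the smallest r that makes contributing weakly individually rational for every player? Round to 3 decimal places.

0.842

With matching at rate r, one contributed unit becomes (1 + r) in the canal-maintenance pool and returns 3.8 × (1 + r) / 7 to the contributor.
Setting this equal to 1: 1 + r = 7/3.8 = 1.8421.
So the minimum matching rate is r = 1.8421 − 1 = 0.842.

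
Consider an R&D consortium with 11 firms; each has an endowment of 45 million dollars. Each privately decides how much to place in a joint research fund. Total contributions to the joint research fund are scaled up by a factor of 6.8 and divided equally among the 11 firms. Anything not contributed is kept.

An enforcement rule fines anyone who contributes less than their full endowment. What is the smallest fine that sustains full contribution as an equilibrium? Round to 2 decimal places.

Given the others contribute fully, the best deviation is to contribute 0 (any partial contribution still incurs the fine and gives up units whose private return 0.6182 is below 1).
Deviating from 45 to 0 saves 45 million dollars but forfeits the deviator's share of the drop in the joint research fund: 6.8/11 × 45 = 27.82.
So the deviation gain is 45 − 27.82 = 17.18, and the fine must be at least 17.18 million dollars to wipe it out.

17.18 million dollars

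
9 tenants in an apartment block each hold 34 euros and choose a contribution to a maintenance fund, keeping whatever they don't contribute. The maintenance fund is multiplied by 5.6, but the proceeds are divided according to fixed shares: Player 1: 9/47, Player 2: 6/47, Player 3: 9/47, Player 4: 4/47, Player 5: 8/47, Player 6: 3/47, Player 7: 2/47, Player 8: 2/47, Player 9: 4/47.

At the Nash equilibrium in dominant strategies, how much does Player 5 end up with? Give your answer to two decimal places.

98.82 euros

Each unit j contributes comes back to j as 5.6 × (j's share), so j prefers to contribute only if that share exceeds 1/5.6 = 0.1786; otherwise keeping the unit dominates.
Player 1 and Player 3 clear that bar, contributing 34 each; the remaining 7 contribute 0. Total contributed: 68.
Player 5 keeps 34 and receives 5.6 × 68 × 8/47 = 64.82 from the maintenance fund, for a payoff of 98.82.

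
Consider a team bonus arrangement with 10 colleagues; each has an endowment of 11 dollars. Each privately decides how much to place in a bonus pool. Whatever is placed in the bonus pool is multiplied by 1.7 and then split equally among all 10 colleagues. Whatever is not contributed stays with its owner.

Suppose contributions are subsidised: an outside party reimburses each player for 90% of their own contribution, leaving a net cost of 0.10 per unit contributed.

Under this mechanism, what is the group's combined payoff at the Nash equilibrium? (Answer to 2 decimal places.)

The effective private return per unit is now (1.7/10) / 0.10 = 1.7000 > 1, so every player's dominant strategy flips to full contribution.
So the Nash equilibrium is full contribution by all 10; the group earns 10 × (11 × 0.90 + 1.7 × 11) = 286.00.

286.00 dollars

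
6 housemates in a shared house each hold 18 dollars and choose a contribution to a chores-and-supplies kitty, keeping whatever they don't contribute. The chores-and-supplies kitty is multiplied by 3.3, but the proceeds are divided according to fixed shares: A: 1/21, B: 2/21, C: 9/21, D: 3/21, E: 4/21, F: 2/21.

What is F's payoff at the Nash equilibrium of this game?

A player with share s gets back 3.3·s per unit contributed, so full contribution is dominant for anyone with s > 1/3.3 = 0.3030 and zero contribution is dominant for anyone below.
C alone (share 9/21) is above the threshold, contributing 18; the remaining 5 contribute 0. Total contributed: 18.
F keeps 18 and receives 3.3 × 18 × 2/21 = 5.66 from the chores-and-supplies kitty, for a payoff of 23.66.

23.66 dollars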